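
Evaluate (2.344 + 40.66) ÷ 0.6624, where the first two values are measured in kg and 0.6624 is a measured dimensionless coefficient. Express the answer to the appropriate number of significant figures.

64.92 kg

2.344 kg + 40.66 kg = 43.004 kg; the sum is limited to 2 decimal places (4 s.f.).
Carrying full precision, 43.004 ÷ 0.6624 = 64.9214975845… kg; 0.6624 has 4 s.f., so the result keeps min(4, 4) = 4 s.f.
Rounded to 4 significant figures: 64.92 kg.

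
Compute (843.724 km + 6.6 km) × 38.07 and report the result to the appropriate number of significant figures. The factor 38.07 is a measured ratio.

3.237 × 10^4 km

843.724 km + 6.6 km = 850.324 km; the sum is limited to 1 decimal place (4 s.f.).
Carrying full precision, 850.324 × 38.07 = 32371.83468 km; 38.07 has 4 s.f., so the result keeps min(4, 4) = 4 s.f.
Rounded to 4 significant figures: 3.237 × 10^4 km.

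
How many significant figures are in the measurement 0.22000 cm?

0.22000: leading zeros are not significant; trailing zeros after a decimal point are significant.

5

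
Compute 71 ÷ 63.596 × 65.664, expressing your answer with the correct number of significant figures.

73

71 ÷ 63.596 × 65.664 = 73.3087615573…
Multiplication/division keeps the fewest significant figures: 71 → 2 s.f., 63.596 → 5 s.f., 65.664 → 5 s.f.; limit is 2.
Rounded to 2 significant figures: 73.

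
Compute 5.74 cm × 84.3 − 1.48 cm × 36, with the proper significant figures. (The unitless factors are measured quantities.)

5.74 × 84.3 = 483.882 → 484 cm (3 s.f., last digit at the 10^0 place).
1.48 × 36 = 53.28 → 53 cm (2 s.f., last digit at the 10^0 place).
Difference: 430.602 cm; keep the coarser place, 10^0.
Result: 431 cm.

431 cm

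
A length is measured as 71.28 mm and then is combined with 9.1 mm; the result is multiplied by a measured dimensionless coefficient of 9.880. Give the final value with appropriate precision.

794 mm

71.28 mm + 9.1 mm = 80.38 mm; the sum is limited to 1 decimal place (3 s.f.).
Carrying full precision, 80.38 × 9.880 = 794.1544 mm; 9.880 has 4 s.f., so the result keeps min(3, 4) = 3 s.f.
Rounded to 3 significant figures: 794 mm.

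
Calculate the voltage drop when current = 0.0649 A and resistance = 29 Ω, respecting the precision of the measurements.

voltage drop = 0.0649 A × 29 Ω = 1.8821 V.
0.0649 has 3 significant figures; 29 has 2.
Division/multiplication keeps the fewest: 2 significant figures.
Rounded: 1.9 V.

1.9 V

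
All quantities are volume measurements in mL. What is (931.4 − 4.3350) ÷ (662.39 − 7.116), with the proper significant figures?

1.415

931.4 − 4.3350 = 927.0650, limited to 1 d.p. → 4 s.f.; 662.39 − 7.116 = 655.274, limited to 2 d.p. → 5 s.f.
Carrying full precision, 927.0650 ÷ 655.274 = 1.41477458285…; keep min(4, 5) = 4 s.f.
Rounded to 4 significant figures: 1.415.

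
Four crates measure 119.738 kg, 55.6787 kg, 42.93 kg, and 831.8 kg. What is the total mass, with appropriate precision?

1050.1 kg

119.738 kg + 55.6787 kg + 42.93 kg + 831.8 kg = 1050.1467 kg.
Addition/subtraction keeps the fewest decimal places: 119.738 → 3 decimal places, 55.6787 → 4 decimal places, 42.93 → 2 decimal places, 831.8 → 1 decimal place; limit is 1.
Rounded to 1 decimal place: 1050.1 kg.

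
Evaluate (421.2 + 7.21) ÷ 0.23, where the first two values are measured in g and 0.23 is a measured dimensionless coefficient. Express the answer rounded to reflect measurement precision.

421.2 g + 7.21 g = 428.41 g; the sum is limited to 1 decimal place (4 s.f.).
Carrying full precision, 428.41 ÷ 0.23 = 1862.65217391… g; 0.23 has 2 s.f., so the result keeps min(4, 2) = 2 s.f.
Rounded to 2 significant figures: 1.9 × 10^3 g.

1.9 × 10^3 g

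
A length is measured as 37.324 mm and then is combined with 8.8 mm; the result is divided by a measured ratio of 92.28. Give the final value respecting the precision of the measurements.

37.324 mm + 8.8 mm = 46.124 mm; the sum is limited to 1 decimal place (3 s.f.).
Carrying full precision, 46.124 ÷ 92.28 = 0.499826614651… mm; 92.28 has 4 s.f., so the result keeps min(3, 4) = 3 s.f.
Rounded to 3 significant figures: 0.500 mm.

0.500 mm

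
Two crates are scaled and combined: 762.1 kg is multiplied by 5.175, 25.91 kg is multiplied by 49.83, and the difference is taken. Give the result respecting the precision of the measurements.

2.653 × 10³ kg

762.1 × 5.175 = 3943.8675 → 3944 kg (4 s.f., last digit at the 10^0 place).
25.91 × 49.83 = 1291.0953 → 1291 kg (4 s.f., last digit at the 10^0 place).
Difference: 2652.7722 kg; keep the coarser place, 10^0.
Result: 2.653 × 10³ kg.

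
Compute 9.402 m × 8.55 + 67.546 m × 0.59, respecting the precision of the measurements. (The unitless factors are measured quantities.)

120. m

9.402 × 8.55 = 80.3871 → 80.4 m (3 s.f., last digit at the 10^-1 place).
67.546 × 0.59 = 39.85214 → 40. m (2 s.f., last digit at the 10^0 place).
Sum: 120.23924 m; keep the coarser place, 10^0.
Result: 120. m.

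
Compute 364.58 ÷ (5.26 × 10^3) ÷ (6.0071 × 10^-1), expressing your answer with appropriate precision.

364.58 ÷ (5.26 × 10^3) ÷ (6.0071 × 10^-1) = 0.115383108442…
Multiplication/division keeps the fewest significant figures: 364.58 → 5 s.f., 5.26 × 10^3 → 3 s.f., 6.0071 × 10^-1 → 5 s.f.; limit is 3.
Rounded to 3 significant figures: 0.115.

0.115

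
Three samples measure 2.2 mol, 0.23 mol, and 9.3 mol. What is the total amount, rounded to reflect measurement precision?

11.7 mol

2.2 mol + 0.23 mol + 9.3 mol = 11.73 mol.
Addition/subtraction keeps the fewest decimal places: 2.2 → 1 decimal place, 0.23 → 2 decimal places, 9.3 → 1 decimal place; limit is 1.
Rounded to 1 decimal place: 11.7 mol.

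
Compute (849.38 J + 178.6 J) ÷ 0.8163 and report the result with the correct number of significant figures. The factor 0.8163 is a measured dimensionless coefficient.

849.38 J + 178.6 J = 1027.98 J; the sum is limited to 1 decimal place (5 s.f.).
Carrying full precision, 1027.98 ÷ 0.8163 = 1259.31642778… J; 0.8163 has 4 s.f., so the result keeps min(5, 4) = 4 s.f.
Rounded to 4 significant figures: 1.259 × 10³ J.

1.259 × 10³ J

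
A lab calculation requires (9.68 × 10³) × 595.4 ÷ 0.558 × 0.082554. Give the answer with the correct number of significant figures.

(9.68 × 10³) × 595.4 ÷ 0.558 × 0.082554 = 852683.991914…
Multiplication/division keeps the fewest significant figures: 9.68 × 10³ → 3 s.f., 595.4 → 4 s.f., 0.558 → 3 s.f., 0.082554 → 5 s.f.; limit is 3.
Rounded to 3 significant figures: 8.53 × 10⁵.

8.53 × 10⁵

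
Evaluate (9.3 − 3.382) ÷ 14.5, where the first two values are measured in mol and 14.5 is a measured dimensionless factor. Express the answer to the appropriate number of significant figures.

9.3 mol − 3.382 mol = 5.918 mol; the difference is limited to 1 decimal place (2 s.f.).
Carrying full precision, 5.918 ÷ 14.5 = 0.408137931034… mol; 14.5 has 3 s.f., so the result keeps min(2, 3) = 2 s.f.
Rounded to 2 significant figures: 0.41 mol.

0.41 mol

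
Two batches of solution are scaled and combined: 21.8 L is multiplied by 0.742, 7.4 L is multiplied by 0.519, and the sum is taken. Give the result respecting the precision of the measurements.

20.0 L

21.8 × 0.742 = 16.1756 → 16.2 L (3 s.f., last digit at the 10^-1 place).
7.4 × 0.519 = 3.8406 → 3.8 L (2 s.f., last digit at the 10^-1 place).
Sum: 20.0162 L; keep the coarser place, 10^-1.
Result: 20.0 L.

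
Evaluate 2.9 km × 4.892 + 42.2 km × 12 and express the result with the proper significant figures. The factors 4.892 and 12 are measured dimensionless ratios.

2.9 × 4.892 = 14.1868 → 14 km (2 s.f., last digit at the 10^0 place).
42.2 × 12 = 506.4 → 5.1 × 10^2 km (2 s.f., last digit at the 10^1 place).
Sum: 520.5868 km; keep the coarser place, 10^1.
Result: 5.2 × 10^2 km.

5.2 × 10^2 km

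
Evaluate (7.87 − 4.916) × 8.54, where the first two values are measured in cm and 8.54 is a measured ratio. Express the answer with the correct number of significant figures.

25.2 cm

7.87 cm − 4.916 cm = 2.954 cm; the difference is limited to 2 decimal places (3 s.f.).
Carrying full precision, 2.954 × 8.54 = 25.22716 cm; 8.54 has 3 s.f., so the result keeps min(3, 3) = 3 s.f.
Rounded to 3 significant figures: 25.2 cm.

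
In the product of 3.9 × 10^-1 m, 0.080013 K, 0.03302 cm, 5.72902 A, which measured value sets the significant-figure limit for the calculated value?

3.9 × 10^-1 m → 2 s.f.; 0.080013 K → 5 s.f.; 0.03302 cm → 4 s.f.; 5.72902 A → 6 s.f.
The fewest is 2 significant figures, from 3.9 × 10^-1 m.

3.9 × 10^-1 m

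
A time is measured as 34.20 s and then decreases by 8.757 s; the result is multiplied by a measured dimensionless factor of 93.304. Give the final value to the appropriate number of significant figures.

2374 s

34.20 s − 8.757 s = 25.443 s; the difference is limited to 2 decimal places (4 s.f.).
Carrying full precision, 25.443 × 93.304 = 2373.933672 s; 93.304 has 5 s.f., so the result keeps min(4, 5) = 4 s.f.
Rounded to 4 significant figures: 2374 s.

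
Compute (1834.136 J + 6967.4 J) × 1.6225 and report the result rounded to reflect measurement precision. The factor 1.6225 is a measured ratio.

1.4280 × 10⁴ J

1834.136 J + 6967.4 J = 8801.536 J; the sum is limited to 1 decimal place (5 s.f.).
Carrying full precision, 8801.536 × 1.6225 = 14280.49216 J; 1.6225 has 5 s.f., so the result keeps min(5, 5) = 5 s.f.
Rounded to 5 significant figures: 1.4280 × 10⁴ J.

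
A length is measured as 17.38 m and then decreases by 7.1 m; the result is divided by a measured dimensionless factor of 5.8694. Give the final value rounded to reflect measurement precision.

17.38 m − 7.1 m = 10.28 m; the difference is limited to 1 decimal place (3 s.f.).
Carrying full precision, 10.28 ÷ 5.8694 = 1.75145670767… m; 5.8694 has 5 s.f., so the result keeps min(3, 5) = 3 s.f.
Rounded to 3 significant figures: 1.75 m.

1.75 m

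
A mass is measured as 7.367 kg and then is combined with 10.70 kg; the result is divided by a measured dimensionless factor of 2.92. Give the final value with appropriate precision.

6.19 kg

7.367 kg + 10.70 kg = 18.067 kg; the sum is limited to 2 decimal places (4 s.f.).
Carrying full precision, 18.067 ÷ 2.92 = 6.18732876712… kg; 2.92 has 3 s.f., so the result keeps min(4, 3) = 3 s.f.
Rounded to 3 significant figures: 6.19 kg.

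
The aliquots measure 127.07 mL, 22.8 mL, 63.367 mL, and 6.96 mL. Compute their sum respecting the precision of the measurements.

220.2 mL

127.07 mL + 22.8 mL + 63.367 mL + 6.96 mL = 220.197 mL.
Addition/subtraction keeps the fewest decimal places: 127.07 → 2 decimal places, 22.8 → 1 decimal place, 63.367 → 3 decimal places, 6.96 → 2 decimal places; limit is 1.
Rounded to 1 decimal place: 220.2 mL.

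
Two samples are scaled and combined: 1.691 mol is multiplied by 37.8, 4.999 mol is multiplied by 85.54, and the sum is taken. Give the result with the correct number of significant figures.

491.5 mol

1.691 × 37.8 = 63.9198 → 63.9 mol (3 s.f., last digit at the 10^-1 place).
4.999 × 85.54 = 427.61446 → 427.6 mol (4 s.f., last digit at the 10^-1 place).
Sum: 491.53426 mol; keep the coarser place, 10^-1.
Result: 491.5 mol.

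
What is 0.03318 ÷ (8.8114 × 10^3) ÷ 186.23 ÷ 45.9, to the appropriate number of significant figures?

0.03318 ÷ (8.8114 × 10^3) ÷ 186.23 ÷ 45.9 = 4.40523555789 × 10^-10…
Multiplication/division keeps the fewest significant figures: 0.03318 → 4 s.f., 8.8114 × 10^3 → 5 s.f., 186.23 → 5 s.f., 45.9 → 3 s.f.; limit is 3.
Rounded to 3 significant figures: 4.41 × 10^-10.

4.41 × 10^-10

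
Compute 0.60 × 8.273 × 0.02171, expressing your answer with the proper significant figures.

0.11

0.60 × 8.273 × 0.02171 = 0.107764098
Multiplication/division keeps the fewest significant figures: 0.60 → 2 s.f., 8.273 → 4 s.f., 0.02171 → 4 s.f.; limit is 2.
Rounded to 2 significant figures: 0.11.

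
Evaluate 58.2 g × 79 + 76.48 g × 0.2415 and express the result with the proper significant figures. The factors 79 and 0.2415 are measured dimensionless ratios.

4.6 × 10^3 g

58.2 × 79 = 4597.8 → 4.6 × 10^3 g (2 s.f., last digit at the 10^2 place).
76.48 × 0.2415 = 18.46992 → 18.47 g (4 s.f., last digit at the 10^-2 place).
Sum: 4616.26992 g; keep the coarser place, 10^2.
Result: 4.6 × 10^3 g.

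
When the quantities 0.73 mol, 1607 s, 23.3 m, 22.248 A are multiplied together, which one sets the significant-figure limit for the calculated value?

0.73 mol → 2 s.f.; 1607 s → 4 s.f.; 23.3 m → 3 s.f.; 22.248 A → 5 s.f.
The fewest is 2 significant figures, from 0.73 mol.

0.73 mol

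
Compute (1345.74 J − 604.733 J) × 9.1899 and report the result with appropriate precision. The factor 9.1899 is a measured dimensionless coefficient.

1345.74 J − 604.733 J = 741.007 J; the difference is limited to 2 decimal places (5 s.f.).
Carrying full precision, 741.007 × 9.1899 = 6809.7802293 J; 9.1899 has 5 s.f., so the result keeps min(5, 5) = 5 s.f.
Rounded to 5 significant figures: 6809.8 J.

6809.8 J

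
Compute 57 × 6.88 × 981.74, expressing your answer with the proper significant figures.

57 × 6.88 × 981.74 = 384999.1584
Multiplication/division keeps the fewest significant figures: 57 → 2 s.f., 6.88 → 3 s.f., 981.74 → 5 s.f.; limit is 2.
Rounded to 2 significant figures: 3.8 × 10⁵.

3.8 × 10⁵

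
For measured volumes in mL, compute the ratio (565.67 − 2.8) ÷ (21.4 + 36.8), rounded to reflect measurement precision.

565.67 − 2.8 = 562.87, limited to 1 d.p. → 4 s.f.; 21.4 + 36.8 = 58.2, limited to 1 d.p. → 3 s.f.
Carrying full precision, 562.87 ÷ 58.2 = 9.67130584192…; keep min(4, 3) = 3 s.f.
Rounded to 3 significant figures: 9.67.

9.67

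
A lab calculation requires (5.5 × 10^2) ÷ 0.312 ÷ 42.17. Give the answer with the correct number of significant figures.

42

(5.5 × 10^2) ÷ 0.312 ÷ 42.17 = 41.8027155044…
Multiplication/division keeps the fewest significant figures: 5.5 × 10^2 → 2 s.f., 0.312 → 3 s.f., 42.17 → 4 s.f.; limit is 2.
Rounded to 2 significant figures: 42.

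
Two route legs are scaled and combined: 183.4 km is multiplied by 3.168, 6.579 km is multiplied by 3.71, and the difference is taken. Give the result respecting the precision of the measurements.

183.4 × 3.168 = 581.0112 → 5.810 × 10² km (4 s.f., last digit at the 10^-1 place).
6.579 × 3.71 = 24.40809 → 24.4 km (3 s.f., last digit at the 10^-1 place).
Difference: 556.60311 km; keep the coarser place, 10^-1.
Result: 556.6 km.

556.6 km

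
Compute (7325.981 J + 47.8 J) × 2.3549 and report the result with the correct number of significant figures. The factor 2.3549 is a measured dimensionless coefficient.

17365 J

7325.981 J + 47.8 J = 7373.781 J; the sum is limited to 1 decimal place (5 s.f.).
Carrying full precision, 7373.781 × 2.3549 = 17364.5168769 J; 2.3549 has 5 s.f., so the result keeps min(5, 5) = 5 s.f.
Rounded to 5 significant figures: 17365 J.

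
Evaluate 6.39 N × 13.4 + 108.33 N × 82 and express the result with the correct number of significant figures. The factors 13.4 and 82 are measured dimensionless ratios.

6.39 × 13.4 = 85.626 → 85.6 N (3 s.f., last digit at the 10^-1 place).
108.33 × 82 = 8883.06 → 8.9 × 10^3 N (2 s.f., last digit at the 10^2 place).
Sum: 8968.686 N; keep the coarser place, 10^2.
Result: 9.0 × 10^3 N.

9.0 × 10^3 N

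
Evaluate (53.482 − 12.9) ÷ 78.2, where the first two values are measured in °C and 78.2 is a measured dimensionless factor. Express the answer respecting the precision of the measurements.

0.519 °C

53.482 °C − 12.9 °C = 40.582 °C; the difference is limited to 1 decimal place (3 s.f.).
Carrying full precision, 40.582 ÷ 78.2 = 0.51895140665… °C; 78.2 has 3 s.f., so the result keeps min(3, 3) = 3 s.f.
Rounded to 3 significant figures: 0.519 °C.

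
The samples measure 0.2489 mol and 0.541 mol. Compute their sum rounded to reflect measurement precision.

0.2489 mol + 0.541 mol = 0.7899 mol.
Addition/subtraction keeps the fewest decimal places: 0.2489 → 4 decimal places, 0.541 → 3 decimal places; limit is 3.
Rounded to 3 decimal places: 0.790 mol.

0.790 mol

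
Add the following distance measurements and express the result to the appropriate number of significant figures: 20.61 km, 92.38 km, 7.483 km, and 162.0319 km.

20.61 km + 92.38 km + 7.483 km + 162.0319 km = 282.5049 km.
Addition/subtraction keeps the fewest decimal places: 20.61 → 2 decimal places, 92.38 → 2 decimal places, 7.483 → 3 decimal places, 162.0319 → 4 decimal places; limit is 2.
Rounded to 2 decimal places: 282.50 km.

282.50 km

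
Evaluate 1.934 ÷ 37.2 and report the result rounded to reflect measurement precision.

0.0520

1.934 ÷ 37.2 = 0.0519892473118…
Multiplication/division keeps the fewest significant figures: 1.934 → 4 s.f., 37.2 → 3 s.f.; limit is 3.
Rounded to 3 significant figures: 0.0520.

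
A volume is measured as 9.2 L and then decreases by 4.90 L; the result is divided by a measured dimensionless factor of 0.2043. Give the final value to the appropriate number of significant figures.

9.2 L − 4.90 L = 4.30 L; the difference is limited to 1 decimal place (2 s.f.).
Carrying full precision, 4.30 ÷ 0.2043 = 21.0474791973… L; 0.2043 has 4 s.f., so the result keeps min(2, 4) = 2 s.f.
Rounded to 2 significant figures: 21 L.

21 L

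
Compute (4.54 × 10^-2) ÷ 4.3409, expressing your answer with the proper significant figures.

0.0105

(4.54 × 10^-2) ÷ 4.3409 = 0.0104586606464…
Multiplication/division keeps the fewest significant figures: 4.54 × 10^-2 → 3 s.f., 4.3409 → 5 s.f.; limit is 3.
Rounded to 3 significant figures: 0.0105.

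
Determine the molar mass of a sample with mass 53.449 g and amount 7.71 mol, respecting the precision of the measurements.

molar mass = 53.449 g ÷ 7.71 mol = 6.93242542153… g/mol.
53.449 has 5 significant figures; 7.71 has 3.
Division/multiplication keeps the fewest: 3 significant figures.
Rounded: 6.93 g/mol.

6.93 g/mol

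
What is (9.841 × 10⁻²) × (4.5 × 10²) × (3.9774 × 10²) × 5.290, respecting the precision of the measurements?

9.3 × 10⁴

(9.841 × 10⁻²) × (4.5 × 10²) × (3.9774 × 10²) × 5.290 = 93176.5630887
Multiplication/division keeps the fewest significant figures: 9.841 × 10⁻² → 4 s.f., 4.5 × 10² → 2 s.f., 3.9774 × 10² → 5 s.f., 5.290 → 4 s.f.; limit is 2.
Rounded to 2 significant figures: 9.3 × 10⁴.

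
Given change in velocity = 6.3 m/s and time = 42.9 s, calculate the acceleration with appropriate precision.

0.15 m/s²

acceleration = 6.3 m/s ÷ 42.9 s = 0.146853146853… m/s².
6.3 has 2 significant figures; 42.9 has 3.
Division/multiplication keeps the fewest: 2 significant figures.
Rounded: 0.15 m/s².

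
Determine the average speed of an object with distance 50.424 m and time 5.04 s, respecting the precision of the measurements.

10.0 m/s

average speed = 50.424 m ÷ 5.04 s = 10.0047619048… m/s.
50.424 has 5 significant figures; 5.04 has 3.
Division/multiplication keeps the fewest: 3 significant figures.
Rounded: 10.0 m/s.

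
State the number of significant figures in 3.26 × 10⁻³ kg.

3

3.26 × 10⁻³: in scientific notation every digit of the coefficient is significant.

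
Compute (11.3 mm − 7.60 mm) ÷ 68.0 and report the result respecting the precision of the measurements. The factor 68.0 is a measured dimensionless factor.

11.3 mm − 7.60 mm = 3.70 mm; the difference is limited to 1 decimal place (2 s.f.).
Carrying full precision, 3.70 ÷ 68.0 = 0.0544117647059… mm; 68.0 has 3 s.f., so the result keeps min(2, 3) = 2 s.f.
Rounded to 2 significant figures: 0.054 mm.

0.054 mm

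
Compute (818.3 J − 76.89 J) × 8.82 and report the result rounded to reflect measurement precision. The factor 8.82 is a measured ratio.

6.54 × 10³ J

818.3 J − 76.89 J = 741.41 J; the difference is limited to 1 decimal place (4 s.f.).
Carrying full precision, 741.41 × 8.82 = 6539.2362 J; 8.82 has 3 s.f., so the result keeps min(4, 3) = 3 s.f.
Rounded to 3 significant figures: 6.54 × 10³ J.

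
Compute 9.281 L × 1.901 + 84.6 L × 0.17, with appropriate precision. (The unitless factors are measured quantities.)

9.281 × 1.901 = 17.643181 → 17.64 L (4 s.f., last digit at the 10^-2 place).
84.6 × 0.17 = 14.382 → 14 L (2 s.f., last digit at the 10^0 place).
Sum: 32.025181 L; keep the coarser place, 10^0.
Result: 32 L.

32 L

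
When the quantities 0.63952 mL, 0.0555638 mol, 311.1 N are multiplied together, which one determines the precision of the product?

0.63952 mL → 5 s.f.; 0.0555638 mol → 6 s.f.; 311.1 N → 4 s.f.
The fewest is 4 significant figures, from 311.1 N.

311.1 N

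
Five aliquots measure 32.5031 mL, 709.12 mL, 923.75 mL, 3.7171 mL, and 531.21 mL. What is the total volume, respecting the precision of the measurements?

32.5031 mL + 709.12 mL + 923.75 mL + 3.7171 mL + 531.21 mL = 2200.3002 mL.
Addition/subtraction keeps the fewest decimal places: 32.5031 → 4 decimal places, 709.12 → 2 decimal places, 923.75 → 2 decimal places, 3.7171 → 4 decimal places, 531.21 → 2 decimal places; limit is 2.
Rounded to 2 decimal places: 2200.30 mL.

2200.30 mL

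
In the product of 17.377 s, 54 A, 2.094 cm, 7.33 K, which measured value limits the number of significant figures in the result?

54 A

17.377 s → 5 s.f.; 54 A → 2 s.f.; 2.094 cm → 4 s.f.; 7.33 K → 3 s.f.
The fewest is 2 significant figures, from 54 A.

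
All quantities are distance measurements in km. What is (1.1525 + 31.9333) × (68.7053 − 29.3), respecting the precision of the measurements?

1.30 × 10^3 km²

1.1525 + 31.9333 = 33.0858, limited to 4 d.p. → 6 s.f.; 68.7053 − 29.3 = 39.4053, limited to 1 d.p. → 3 s.f.
Carrying full precision, 33.0858 × 39.4053 = 1303.75587474; keep min(6, 3) = 3 s.f.
Rounded to 3 significant figures: 1.30 × 10^3 km².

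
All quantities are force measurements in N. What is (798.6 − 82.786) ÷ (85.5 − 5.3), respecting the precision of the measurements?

8.93

798.6 − 82.786 = 715.814, limited to 1 d.p. → 4 s.f.; 85.5 − 5.3 = 80.2, limited to 1 d.p. → 3 s.f.
Carrying full precision, 715.814 ÷ 80.2 = 8.92536159601…; keep min(4, 3) = 3 s.f.
Rounded to 3 significant figures: 8.93.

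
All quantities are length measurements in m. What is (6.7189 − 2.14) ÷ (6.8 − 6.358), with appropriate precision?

6.7189 − 2.14 = 4.5789, limited to 2 d.p. → 3 s.f.; 6.8 − 6.358 = 0.442, limited to 1 d.p. → 1 s.f.
Carrying full precision, 4.5789 ÷ 0.442 = 10.3595022624…; keep min(3, 1) = 1 s.f.
Rounded to 1 significant figure: 1 × 10^1.

1 × 10^1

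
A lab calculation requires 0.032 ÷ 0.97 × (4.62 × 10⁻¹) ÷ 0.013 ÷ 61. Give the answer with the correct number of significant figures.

0.019

0.032 ÷ 0.97 × (4.62 × 10⁻¹) ÷ 0.013 ÷ 61 = 0.0192197189324…
Multiplication/division keeps the fewest significant figures: 0.032 → 2 s.f., 0.97 → 2 s.f., 4.62 × 10⁻¹ → 3 s.f., 0.013 → 2 s.f., 61 → 2 s.f.; limit is 2.
Rounded to 2 significant figures: 0.019.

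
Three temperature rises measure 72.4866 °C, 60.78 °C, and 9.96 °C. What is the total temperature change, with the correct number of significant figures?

72.4866 °C + 60.78 °C + 9.96 °C = 143.2266 °C.
Addition/subtraction keeps the fewest decimal places: 72.4866 → 4 decimal places, 60.78 → 2 decimal places, 9.96 → 2 decimal places; limit is 2.
Rounded to 2 decimal places: 143.23 °C.

143.23 °C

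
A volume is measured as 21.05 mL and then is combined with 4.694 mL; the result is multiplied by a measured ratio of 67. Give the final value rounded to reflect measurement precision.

21.05 mL + 4.694 mL = 25.744 mL; the sum is limited to 2 decimal places (4 s.f.).
Carrying full precision, 25.744 × 67 = 1724.848 mL; 67 has 2 s.f., so the result keeps min(4, 2) = 2 s.f.
Rounded to 2 significant figures: 1.7 × 10^3 mL.

1.7 × 10^3 mL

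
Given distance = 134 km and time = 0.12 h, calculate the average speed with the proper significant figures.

1.1 × 10³ km/h

average speed = 134 km ÷ 0.12 h = 1116.66666667… km/h.
134 has 3 significant figures; 0.12 has 2.
Division/multiplication keeps the fewest: 2 significant figures.
Rounded: 1.1 × 10³ km/h.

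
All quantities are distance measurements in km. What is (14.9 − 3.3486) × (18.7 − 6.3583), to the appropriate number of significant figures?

143 km²

14.9 − 3.3486 = 11.5514, limited to 1 d.p. → 3 s.f.; 18.7 − 6.3583 = 12.3417, limited to 1 d.p. → 3 s.f.
Carrying full precision, 11.5514 × 12.3417 = 142.56391338; keep min(3, 3) = 3 s.f.
Rounded to 3 significant figures: 143 km².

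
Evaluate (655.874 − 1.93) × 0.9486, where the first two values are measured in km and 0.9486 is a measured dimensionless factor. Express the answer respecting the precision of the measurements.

620.3 km

655.874 km − 1.93 km = 653.944 km; the difference is limited to 2 decimal places (5 s.f.).
Carrying full precision, 653.944 × 0.9486 = 620.3312784 km; 0.9486 has 4 s.f., so the result keeps min(5, 4) = 4 s.f.
Rounded to 4 significant figures: 620.3 km.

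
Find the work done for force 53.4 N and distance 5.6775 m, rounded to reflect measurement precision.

303 J

work done = 53.4 N × 5.6775 m = 303.1785 J.
53.4 has 3 significant figures; 5.6775 has 5.
Division/multiplication keeps the fewest: 3 significant figures.
Rounded: 303 J.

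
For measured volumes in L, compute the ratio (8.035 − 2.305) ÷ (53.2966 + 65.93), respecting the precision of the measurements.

0.04806

8.035 − 2.305 = 5.730, limited to 3 d.p. → 4 s.f.; 53.2966 + 65.93 = 119.2266, limited to 2 d.p. → 5 s.f.
Carrying full precision, 5.730 ÷ 119.2266 = 0.0480597450569…; keep min(4, 5) = 4 s.f.
Rounded to 4 significant figures: 0.04806.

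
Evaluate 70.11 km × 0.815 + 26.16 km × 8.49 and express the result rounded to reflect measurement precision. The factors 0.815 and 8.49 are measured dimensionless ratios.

70.11 × 0.815 = 57.13965 → 57.1 km (3 s.f., last digit at the 10^-1 place).
26.16 × 8.49 = 222.0984 → 222 km (3 s.f., last digit at the 10^0 place).
Sum: 279.23805 km; keep the coarser place, 10^0.
Result: 279 km.

279 km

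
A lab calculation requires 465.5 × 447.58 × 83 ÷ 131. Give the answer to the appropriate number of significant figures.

465.5 × 447.58 × 83 ÷ 131 = 132007.05855…
Multiplication/division keeps the fewest significant figures: 465.5 → 4 s.f., 447.58 → 5 s.f., 83 → 2 s.f., 131 → 3 s.f.; limit is 2.
Rounded to 2 significant figures: 1.3 × 10⁵.

1.3 × 10⁵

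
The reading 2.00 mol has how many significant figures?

2.00: trailing zeros after a decimal point are significant.

3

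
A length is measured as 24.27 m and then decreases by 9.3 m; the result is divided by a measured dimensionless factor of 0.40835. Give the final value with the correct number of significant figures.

24.27 m − 9.3 m = 14.97 m; the difference is limited to 1 decimal place (3 s.f.).
Carrying full precision, 14.97 ÷ 0.40835 = 36.6597281744… m; 0.40835 has 5 s.f., so the result keeps min(3, 5) = 3 s.f.
Rounded to 3 significant figures: 36.7 m.

36.7 m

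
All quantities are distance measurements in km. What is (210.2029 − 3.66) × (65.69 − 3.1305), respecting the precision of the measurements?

1.292 × 10^4 km²

210.2029 − 3.66 = 206.5429, limited to 2 d.p. → 5 s.f.; 65.69 − 3.1305 = 62.5595, limited to 2 d.p. → 4 s.f.
Carrying full precision, 206.5429 × 62.5595 = 12921.2205526…; keep min(5, 4) = 4 s.f.
Rounded to 4 significant figures: 1.292 × 10^4 km².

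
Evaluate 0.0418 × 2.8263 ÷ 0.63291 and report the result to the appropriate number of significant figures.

0.0418 × 2.8263 ÷ 0.63291 = 0.186660567853…
Multiplication/division keeps the fewest significant figures: 0.0418 → 3 s.f., 2.8263 → 5 s.f., 0.63291 → 5 s.f.; limit is 3.
Rounded to 3 significant figures: 0.187.

0.187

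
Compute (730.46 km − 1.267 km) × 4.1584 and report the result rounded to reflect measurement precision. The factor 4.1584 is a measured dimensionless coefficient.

3032.3 km

730.46 km − 1.267 km = 729.193 km; the difference is limited to 2 decimal places (5 s.f.).
Carrying full precision, 729.193 × 4.1584 = 3032.2761712 km; 4.1584 has 5 s.f., so the result keeps min(5, 5) = 5 s.f.
Rounded to 5 significant figures: 3032.3 km.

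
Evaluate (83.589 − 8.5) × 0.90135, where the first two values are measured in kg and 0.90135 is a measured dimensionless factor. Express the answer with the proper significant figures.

83.589 kg − 8.5 kg = 75.089 kg; the difference is limited to 1 decimal place (3 s.f.).
Carrying full precision, 75.089 × 0.90135 = 67.68147015 kg; 0.90135 has 5 s.f., so the result keeps min(3, 5) = 3 s.f.
Rounded to 3 significant figures: 67.7 kg.

67.7 kg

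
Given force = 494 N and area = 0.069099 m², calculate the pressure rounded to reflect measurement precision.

pressure = 494 N ÷ 0.069099 m² = 7149.16279541… Pa.
494 has 3 significant figures; 0.069099 has 5.
Division/multiplication keeps the fewest: 3 significant figures.
Rounded: 7.15 × 10³ Pa.

7.15 × 10³ Pa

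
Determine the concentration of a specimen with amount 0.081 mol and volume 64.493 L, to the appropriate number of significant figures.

concentration = 0.081 mol ÷ 64.493 L = 0.00125595025817… mol/L.
0.081 has 2 significant figures; 64.493 has 5.
Division/multiplication keeps the fewest: 2 significant figures.
Rounded: 0.0013 mol/L.

0.0013 mol/L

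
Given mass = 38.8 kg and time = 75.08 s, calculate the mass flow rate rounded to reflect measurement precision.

0.517 kg/s

mass flow rate = 38.8 kg ÷ 75.08 s = 0.516782099094… kg/s.
38.8 has 3 significant figures; 75.08 has 4.
Division/multiplication keeps the fewest: 3 significant figures.
Rounded: 0.517 kg/s.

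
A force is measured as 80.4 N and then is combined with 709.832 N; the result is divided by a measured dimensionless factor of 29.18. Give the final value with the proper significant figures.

27.08 N

80.4 N + 709.832 N = 790.232 N; the sum is limited to 1 decimal place (4 s.f.).
Carrying full precision, 790.232 ÷ 29.18 = 27.0812885538… N; 29.18 has 4 s.f., so the result keeps min(4, 4) = 4 s.f.
Rounded to 4 significant figures: 27.08 N.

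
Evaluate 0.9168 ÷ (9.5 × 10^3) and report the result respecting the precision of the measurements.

0.9168 ÷ (9.5 × 10^3) = 0.0000965052631579…
Multiplication/division keeps the fewest significant figures: 0.9168 → 4 s.f., 9.5 × 10^3 → 2 s.f.; limit is 2.
Rounded to 2 significant figures: 9.7 × 10^-5.

9.7 × 10^-5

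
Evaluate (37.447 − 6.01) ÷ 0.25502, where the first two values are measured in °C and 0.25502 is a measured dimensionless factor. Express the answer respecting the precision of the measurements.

123.3 °C

37.447 °C − 6.01 °C = 31.437 °C; the difference is limited to 2 decimal places (4 s.f.).
Carrying full precision, 31.437 ÷ 0.25502 = 123.272684495… °C; 0.25502 has 5 s.f., so the result keeps min(4, 5) = 4 s.f.
Rounded to 4 significant figures: 123.3 °C.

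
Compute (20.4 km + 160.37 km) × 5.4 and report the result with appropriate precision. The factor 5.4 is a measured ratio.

9.8 × 10² km

20.4 km + 160.37 km = 180.77 km; the sum is limited to 1 decimal place (4 s.f.).
Carrying full precision, 180.77 × 5.4 = 976.158 km; 5.4 has 2 s.f., so the result keeps min(4, 2) = 2 s.f.
Rounded to 2 significant figures: 9.8 × 10² km.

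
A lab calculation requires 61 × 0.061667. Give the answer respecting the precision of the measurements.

3.8

61 × 0.061667 = 3.761687
Multiplication/division keeps the fewest significant figures: 61 → 2 s.f., 0.061667 → 5 s.f.; limit is 2.
Rounded to 2 significant figures: 3.8.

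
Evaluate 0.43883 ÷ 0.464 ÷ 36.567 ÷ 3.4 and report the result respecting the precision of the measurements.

0.0076

0.43883 ÷ 0.464 ÷ 36.567 ÷ 3.4 = 0.00760694157175…
Multiplication/division keeps the fewest significant figures: 0.43883 → 5 s.f., 0.464 → 3 s.f., 36.567 → 5 s.f., 3.4 → 2 s.f.; limit is 2.
Rounded to 2 significant figures: 0.0076.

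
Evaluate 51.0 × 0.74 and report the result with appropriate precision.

38

51.0 × 0.74 = 37.74
Multiplication/division keeps the fewest significant figures: 51.0 → 3 s.f., 0.74 → 2 s.f.; limit is 2.
Rounded to 2 significant figures: 38.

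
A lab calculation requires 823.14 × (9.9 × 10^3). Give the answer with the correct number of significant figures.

8.1 × 10^6

823.14 × (9.9 × 10^3) = 8149086
Multiplication/division keeps the fewest significant figures: 823.14 → 5 s.f., 9.9 × 10^3 → 2 s.f.; limit is 2.
Rounded to 2 significant figures: 8.1 × 10^6.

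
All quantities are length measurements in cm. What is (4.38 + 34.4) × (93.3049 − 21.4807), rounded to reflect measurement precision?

4.38 + 34.4 = 38.78, limited to 1 d.p. → 3 s.f.; 93.3049 − 21.4807 = 71.8242, limited to 4 d.p. → 6 s.f.
Carrying full precision, 38.78 × 71.8242 = 2785.342476; keep min(3, 6) = 3 s.f.
Rounded to 3 significant figures: 2.79 × 10³ cm².

2.79 × 10³ cm²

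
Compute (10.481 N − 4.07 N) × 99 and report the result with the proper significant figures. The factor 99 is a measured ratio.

10.481 N − 4.07 N = 6.411 N; the difference is limited to 2 decimal places (3 s.f.).
Carrying full precision, 6.411 × 99 = 634.689 N; 99 has 2 s.f., so the result keeps min(3, 2) = 2 s.f.
Rounded to 2 significant figures: 6.3 × 10² N.

6.3 × 10² N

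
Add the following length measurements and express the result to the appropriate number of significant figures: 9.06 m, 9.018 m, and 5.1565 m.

23.23 m

9.06 m + 9.018 m + 5.1565 m = 23.2345 m.
Addition/subtraction keeps the fewest decimal places: 9.06 → 2 decimal places, 9.018 → 3 decimal places, 5.1565 → 4 decimal places; limit is 2.
Rounded to 2 decimal places: 23.23 m.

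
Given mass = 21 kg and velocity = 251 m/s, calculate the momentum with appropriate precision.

momentum = 21 kg × 251 m/s = 5271 kg·m/s.
21 has 2 significant figures; 251 has 3.
Division/multiplication keeps the fewest: 2 significant figures.
Rounded: 5.3 × 10³ kg·m/s.

5.3 × 10³ kg·m/s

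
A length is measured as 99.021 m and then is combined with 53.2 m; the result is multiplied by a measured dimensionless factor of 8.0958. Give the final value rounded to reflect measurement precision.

99.021 m + 53.2 m = 152.221 m; the sum is limited to 1 decimal place (4 s.f.).
Carrying full precision, 152.221 × 8.0958 = 1232.3507718 m; 8.0958 has 5 s.f., so the result keeps min(4, 5) = 4 s.f.
Rounded to 4 significant figures: 1232 m.

1232 m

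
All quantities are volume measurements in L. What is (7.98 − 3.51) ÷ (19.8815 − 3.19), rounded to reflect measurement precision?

0.268

7.98 − 3.51 = 4.47, limited to 2 d.p. → 3 s.f.; 19.8815 − 3.19 = 16.6915, limited to 2 d.p. → 4 s.f.
Carrying full precision, 4.47 ÷ 16.6915 = 0.267800976545…; keep min(3, 4) = 3 s.f.
Rounded to 3 significant figures: 0.268.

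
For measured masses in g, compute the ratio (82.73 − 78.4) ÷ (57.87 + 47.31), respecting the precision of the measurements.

82.73 − 78.4 = 4.33, limited to 1 d.p. → 2 s.f.; 57.87 + 47.31 = 105.18, limited to 2 d.p. → 5 s.f.
Carrying full precision, 4.33 ÷ 105.18 = 0.0411675223427…; keep min(2, 5) = 2 s.f.
Rounded to 2 significant figures: 0.041.

0.041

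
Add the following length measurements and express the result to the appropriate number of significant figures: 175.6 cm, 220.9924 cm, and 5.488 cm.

402.1 cm

175.6 cm + 220.9924 cm + 5.488 cm = 402.0804 cm.
Addition/subtraction keeps the fewest decimal places: 175.6 → 1 decimal place, 220.9924 → 4 decimal places, 5.488 → 3 decimal places; limit is 1.
Rounded to 1 decimal place: 402.1 cm.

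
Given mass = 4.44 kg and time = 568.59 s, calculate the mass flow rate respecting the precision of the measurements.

mass flow rate = 4.44 kg ÷ 568.59 s = 0.00780879016515… kg/s.
4.44 has 3 significant figures; 568.59 has 5.
Division/multiplication keeps the fewest: 3 significant figures.
Rounded: 0.00781 kg/s.

0.00781 kg/s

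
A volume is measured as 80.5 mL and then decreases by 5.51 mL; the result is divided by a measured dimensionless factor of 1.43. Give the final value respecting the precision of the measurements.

80.5 mL − 5.51 mL = 74.99 mL; the difference is limited to 1 decimal place (3 s.f.).
Carrying full precision, 74.99 ÷ 1.43 = 52.4405594406… mL; 1.43 has 3 s.f., so the result keeps min(3, 3) = 3 s.f.
Rounded to 3 significant figures: 52.4 mL.

52.4 mL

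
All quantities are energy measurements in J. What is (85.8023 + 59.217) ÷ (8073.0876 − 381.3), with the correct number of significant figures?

0.018854

85.8023 + 59.217 = 145.0193, limited to 3 d.p. → 6 s.f.; 8073.0876 − 381.3 = 7691.7876, limited to 1 d.p. → 5 s.f.
Carrying full precision, 145.0193 ÷ 7691.7876 = 0.018853783742…; keep min(6, 5) = 5 s.f.
Rounded to 5 significant figures: 0.018854.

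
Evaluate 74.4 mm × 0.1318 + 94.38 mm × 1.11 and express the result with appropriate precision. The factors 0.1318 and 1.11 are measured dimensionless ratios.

115 mm

74.4 × 0.1318 = 9.80592 → 9.81 mm (3 s.f., last digit at the 10^-2 place).
94.38 × 1.11 = 104.7618 → 105 mm (3 s.f., last digit at the 10^0 place).
Sum: 114.56772 mm; keep the coarser place, 10^0.
Result: 115 mm.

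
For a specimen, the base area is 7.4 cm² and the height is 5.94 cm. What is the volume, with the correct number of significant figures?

44 cm³

volume = 7.4 cm² × 5.94 cm = 43.956 cm³.
7.4 has 2 significant figures; 5.94 has 3.
Division/multiplication keeps the fewest: 2 significant figures.
Rounded: 44 cm³.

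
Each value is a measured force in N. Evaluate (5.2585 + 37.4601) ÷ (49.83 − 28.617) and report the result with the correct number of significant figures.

2.014

5.2585 + 37.4601 = 42.7186, limited to 4 d.p. → 6 s.f.; 49.83 − 28.617 = 21.213, limited to 2 d.p. → 4 s.f.
Carrying full precision, 42.7186 ÷ 21.213 = 2.01379342856…; keep min(6, 4) = 4 s.f.
Rounded to 4 significant figures: 2.014.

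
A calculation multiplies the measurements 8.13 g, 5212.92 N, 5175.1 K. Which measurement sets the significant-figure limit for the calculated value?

8.13 g

8.13 g → 3 s.f.; 5212.92 N → 6 s.f.; 5175.1 K → 5 s.f.
The fewest is 3 significant figures, from 8.13 g.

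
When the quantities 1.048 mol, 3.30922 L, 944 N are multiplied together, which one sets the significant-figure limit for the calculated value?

944 N

1.048 mol → 4 s.f.; 3.30922 L → 6 s.f.; 944 N → 3 s.f.
The fewest is 3 significant figures, from 944 N.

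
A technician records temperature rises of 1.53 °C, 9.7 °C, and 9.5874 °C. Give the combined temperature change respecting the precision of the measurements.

1.53 °C + 9.7 °C + 9.5874 °C = 20.8174 °C.
Addition/subtraction keeps the fewest decimal places: 1.53 → 2 decimal places, 9.7 → 1 decimal place, 9.5874 → 4 decimal places; limit is 1.
Rounded to 1 decimal place: 20.8 °C.

20.8 °C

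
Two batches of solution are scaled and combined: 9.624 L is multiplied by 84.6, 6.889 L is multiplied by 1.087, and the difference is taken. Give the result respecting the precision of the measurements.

8.07 × 10^2 L

9.624 × 84.6 = 814.1904 → 814 L (3 s.f., last digit at the 10^0 place).
6.889 × 1.087 = 7.488343 → 7.488 L (4 s.f., last digit at the 10^-3 place).
Difference: 806.702057 L; keep the coarser place, 10^0.
Result: 8.07 × 10^2 L.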